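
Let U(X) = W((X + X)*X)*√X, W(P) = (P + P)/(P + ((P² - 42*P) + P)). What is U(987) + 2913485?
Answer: 2913485 + √987/974149 ≈ 2.9135e+6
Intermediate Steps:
W(P) = 2*P/(P² - 40*P) (W(P) = (2*P)/(P + (P² - 41*P)) = (2*P)/(P² - 40*P) = 2*P/(P² - 40*P))
U(X) = 2*√X/(-40 + 2*X²) (U(X) = (2/(-40 + (X + X)*X))*√X = (2/(-40 + (2*X)*X))*√X = (2/(-40 + 2*X²))*√X = 2*√X/(-40 + 2*X²))
U(987) + 2913485 = √987/(-20 + 987²) + 2913485 = √987/(-20 + 974169) + 2913485 = √987/974149 + 2913485 = 2913485 + √987/974149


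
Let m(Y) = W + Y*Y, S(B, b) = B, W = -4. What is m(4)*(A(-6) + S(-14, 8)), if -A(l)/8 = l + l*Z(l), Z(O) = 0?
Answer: 408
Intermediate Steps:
m(Y) = -4 + Y**2 (m(Y) = -4 + Y*Y = -4 + Y**2)
A(l) = -8*l (A(l) = -8*(l + l*0) = -8*(l + 0) = -8*l)
m(4)*(A(-6) + S(-14, 8)) = (-4 + 4**2)*(-8*(-6) - 14) = (-4 + 16)*(48 - 14) = 12*34 = 408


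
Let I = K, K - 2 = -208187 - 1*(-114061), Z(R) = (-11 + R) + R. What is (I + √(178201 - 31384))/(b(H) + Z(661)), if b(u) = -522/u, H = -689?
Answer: -64851436/903801 + 689*√16313/301267 ≈ -71.462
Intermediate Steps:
Z(R) = -11 + 2*R
K = -94124 (K = 2 + (-208187 - 1*(-114061)) = 2 + (-208187 + 114061) = 2 - 94126 = -94124)
I = -94124
(I + √(178201 - 31384))/(b(H) + Z(661)) = (-94124 + √(178201 - 31384))/(-522/(-689) + (-11 + 2*661)) = (-94124 + √146817)/(-522*(-1/689) + (-11 + 1322)) = (-94124 + 3*√16313)/(522/689 + 1311) = (-94124 + 3*√16313)/(903801/689) = (-94124 + 3*√16313)*(689/903801) = -64851436/903801 + 689*√16313/301267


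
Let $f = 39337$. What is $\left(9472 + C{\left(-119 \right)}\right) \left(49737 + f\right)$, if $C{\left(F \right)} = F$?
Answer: $833109122$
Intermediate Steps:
$\left(9472 + C{\left(-119 \right)}\right) \left(49737 + f\right) = \left(9472 - 119\right) \left(49737 + 39337\right) = 9353 \cdot 89074 = 833109122$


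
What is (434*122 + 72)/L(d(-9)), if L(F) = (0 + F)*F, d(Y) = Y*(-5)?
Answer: 10604/405 ≈ 26.183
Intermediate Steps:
d(Y) = -5*Y
L(F) = F**2 (L(F) = F*F = F**2)
(434*122 + 72)/L(d(-9)) = (434*122 + 72)/((-5*(-9))**2) = (52948 + 72)/(45**2) = 53020/2025 = 53020*(1/2025) = 10604/405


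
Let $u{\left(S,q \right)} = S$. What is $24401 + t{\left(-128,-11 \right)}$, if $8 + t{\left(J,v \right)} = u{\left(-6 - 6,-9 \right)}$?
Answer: $24381$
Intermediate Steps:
$t{\left(J,v \right)} = -20$ ($t{\left(J,v \right)} = -8 - 12 = -20$)
$24401 + t{\left(-128,-11 \right)} = 24401 - 20 = 24381$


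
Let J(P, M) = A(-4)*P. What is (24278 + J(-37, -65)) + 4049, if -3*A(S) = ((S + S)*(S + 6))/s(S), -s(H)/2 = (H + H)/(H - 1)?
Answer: 85166/3 ≈ 28389.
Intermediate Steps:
s(H) = -4*H/(-1 + H) (s(H) = -2*(H + H)/(H - 1) = -2*2*H/(-1 + H) = -4*H/(-1 + H))
A(S) = (-1 + S)*(6 + S)/6 (A(S) = -(S + S)*(S + 6)/(3*((-4*S/(-1 + S)))) = -(2*S)*(6 + S)*(-(-1 + S)/(4*S))/3 = -2*S*(6 + S)*(-(-1 + S)/(4*S))/3 = -(-1)*(-1 + S)*(6 + S)/6 = (-1 + S)*(6 + S)/6)
J(P, M) = -5*P/3 (J(P, M) = ((-1 - 4)*(6 - 4)/6)*P = ((1/6)*(-5)*2)*P = -5*P/3)
(24278 + J(-37, -65)) + 4049 = (24278 - 5/3*(-37)) + 4049 = (24278 + 185/3) + 4049 = 73019/3 + 4049 = 85166/3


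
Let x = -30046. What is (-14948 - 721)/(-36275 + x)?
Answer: 1741/7369 ≈ 0.23626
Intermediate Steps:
(-14948 - 721)/(-36275 + x) = (-14948 - 721)/(-36275 - 30046) = -15669/(-66321) = -15669*(-1/66321) = 1741/7369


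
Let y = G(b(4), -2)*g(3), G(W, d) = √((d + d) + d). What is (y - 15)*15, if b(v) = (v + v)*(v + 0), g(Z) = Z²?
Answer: -225 + 135*I*√6 ≈ -225.0 + 330.68*I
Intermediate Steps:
b(v) = 2*v² (b(v) = (2*v)*v = 2*v²)
G(W, d) = √3*√d (G(W, d) = √(2*d + d) = √(3*d) = √3*√d)
y = 9*I*√6 (y = (√3*√(-2))*3² = (√3*(I*√2))*9 = (I*√6)*9 = 9*I*√6 ≈ 22.045*I)
(y - 15)*15 = (9*I*√6 - 15)*15 = (-15 + 9*I*√6)*15 = -225 + 135*I*√6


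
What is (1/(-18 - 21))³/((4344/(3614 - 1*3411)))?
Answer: -203/257681736 ≈ -7.8779e-7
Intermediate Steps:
(1/(-18 - 21))³/((4344/(3614 - 1*3411))) = (1/(-39))³/((4344/(3614 - 3411))) = (-1/39)³/((4344/203)) = -1/(59319*(4344*(1/203))) = -1/(59319*4344/203) = -1/59319*203/4344 = -203/257681736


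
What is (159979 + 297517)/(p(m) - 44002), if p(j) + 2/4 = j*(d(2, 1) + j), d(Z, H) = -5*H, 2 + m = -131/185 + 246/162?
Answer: -22829073274800/2195359532497 ≈ -10.399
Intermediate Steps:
m = -5942/4995 (m = -2 + (-131/185 + 246/162) = -2 + (-131*1/185 + 246*(1/162)) = -2 + (-131/185 + 41/27) = -2 + 4048/4995 = -5942/4995 ≈ -1.1896)
p(j) = -½ + j*(-5 + j) (p(j) = -½ + j*(-5*1 + j) = -½ + j*(-5 + j))
(159979 + 297517)/(p(m) - 44002) = (159979 + 297517)/((-½ + (-5942/4995)² - 5*(-5942/4995)) - 44002) = 457496/((-½ + 35307364/24950025 + 5942/999) - 44002) = 457496/(342467603/49900050 - 44002) = 457496/(-2195359532497/49900050) = 457496*(-49900050/2195359532497) = -22829073274800/2195359532497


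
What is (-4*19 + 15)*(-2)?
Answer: 122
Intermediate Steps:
(-4*19 + 15)*(-2) = (-76 + 15)*(-2) = -61*(-2) = 122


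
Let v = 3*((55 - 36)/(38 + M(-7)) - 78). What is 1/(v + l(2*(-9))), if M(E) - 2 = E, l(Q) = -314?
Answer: -11/6009 ≈ -0.0018306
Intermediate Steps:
M(E) = 2 + E
v = -2555/11 (v = 3*((55 - 36)/(38 + (2 - 7)) - 78) = 3*(19/(38 - 5) - 78) = 3*(19/33 - 78) = 3*(-2555/33) = -2555/11 ≈ -232.27)
1/(v + l(2*(-9))) = 1/(-2555/11 - 314) = 1/(-6009/11) = -11/6009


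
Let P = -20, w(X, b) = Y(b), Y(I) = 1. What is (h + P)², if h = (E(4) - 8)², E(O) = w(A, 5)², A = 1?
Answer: 841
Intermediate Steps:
w(X, b) = 1
E(O) = 1 (E(O) = 1² = 1)
h = 49 (h = (1 - 8)² = (-7)² = 49)
(h + P)² = (49 - 20)² = 29² = 841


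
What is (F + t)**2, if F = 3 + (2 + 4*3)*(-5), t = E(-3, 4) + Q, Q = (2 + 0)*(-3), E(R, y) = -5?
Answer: 6084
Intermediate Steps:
Q = -6 (Q = 2*(-3) = -6)
t = -11 (t = -5 - 6 = -11)
F = -67 (F = 3 + (2 + 12)*(-5) = 3 + 14*(-5) = 3 - 70 = -67)
(F + t)**2 = (-67 - 11)**2 = (-78)**2 = 6084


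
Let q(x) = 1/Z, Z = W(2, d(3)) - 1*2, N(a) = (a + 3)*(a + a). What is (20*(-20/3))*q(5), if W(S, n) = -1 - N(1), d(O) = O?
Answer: 400/33 ≈ 12.121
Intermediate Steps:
N(a) = 2*a*(3 + a) (N(a) = (3 + a)*(2*a) = 2*a*(3 + a))
W(S, n) = -9 (W(S, n) = -1 - 2*(3 + 1) = -1 - 2*4 = -1 - 1*8 = -1 - 8 = -9)
Z = -11 (Z = -9 - 1*2 = -9 - 2 = -11)
q(x) = -1/11 (q(x) = 1/(-11) = -1/11)
(20*(-20/3))*q(5) = (20*(-20/3))*(-1/11) = -400/3*(-1/11) = 400/33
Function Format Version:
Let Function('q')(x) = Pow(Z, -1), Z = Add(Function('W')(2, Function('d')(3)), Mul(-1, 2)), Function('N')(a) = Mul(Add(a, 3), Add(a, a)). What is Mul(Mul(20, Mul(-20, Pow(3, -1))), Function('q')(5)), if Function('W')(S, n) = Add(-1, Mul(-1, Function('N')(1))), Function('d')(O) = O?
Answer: Rational(400, 33) ≈ 12.121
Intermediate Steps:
Function('N')(a) = Mul(2, a, Add(3, a)) (Function('N')(a) = Mul(Add(3, a), Mul(2, a)) = Mul(2, a, Add(3, a)))
Function('W')(S, n) = -9 (Function('W')(S, n) = Add(-1, Mul(-1, Mul(2, 1, Add(3, 1)))) = Add(-1, Mul(-1, Mul(2, 1, 4))) = Add(-1, Mul(-1, 8)) = Add(-1, -8) = -9)
Z = -11 (Z = Add(-9, Mul(-1, 2)) = Add(-9, -2) = -11)
Function('q')(x) = Rational(-1, 11) (Function('q')(x) = Pow(-11, -1) = Rational(-1, 11))
Mul(Mul(20, Mul(-20, Pow(3, -1))), Function('q')(5)) = Mul(Mul(20, Mul(-20, Pow(3, -1))), Rational(-1, 11)) = Mul(Mul(20, Mul(-20, Rational(1, 3))), Rational(-1, 11)) = Mul(Mul(20, Rational(-20, 3)), Rational(-1, 11)) = Mul(Rational(-400, 3), Rational(-1, 11)) = Rational(400, 33)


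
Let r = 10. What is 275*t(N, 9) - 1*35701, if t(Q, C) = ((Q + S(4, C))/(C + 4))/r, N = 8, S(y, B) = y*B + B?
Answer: -925311/26 ≈ -35589.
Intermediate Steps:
S(y, B) = B + B*y (S(y, B) = B*y + B = B + B*y)
t(Q, C) = (Q + 5*C)/(10*(4 + C)) (t(Q, C) = ((Q + C*(1 + 4))/(C + 4))/10 = ((Q + C*5)/(4 + C))*(⅒) = ((Q + 5*C)/(4 + C))*(⅒) = (Q + 5*C)/(10*(4 + C)))
275*t(N, 9) - 1*35701 = 275*((8 + 5*9)/(10*(4 + 9))) - 1*35701 = 275*((⅒)*(8 + 45)/13) - 35701 = 275*((⅒)*(1/13)*53) - 35701 = 275*(53/130) - 35701 = 2915/26 - 35701 = -925311/26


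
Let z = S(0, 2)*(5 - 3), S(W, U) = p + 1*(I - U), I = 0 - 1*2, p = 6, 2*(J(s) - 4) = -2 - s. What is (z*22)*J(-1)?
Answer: 308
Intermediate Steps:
J(s) = 3 - s/2 (J(s) = 4 + (-2 - s)/2 = 4 + (-1 - s/2) = 3 - s/2)
I = -2 (I = 0 - 2 = -2)
S(W, U) = 4 - U (S(W, U) = 6 + 1*(-2 - U) = 6 + (-2 - U) = 4 - U)
z = 4 (z = (4 - 1*2)*(5 - 3) = (4 - 2)*2 = 2*2 = 4)
(z*22)*J(-1) = (4*22)*(3 - ½*(-1)) = 88*(3 + ½) = 88*(7/2) = 308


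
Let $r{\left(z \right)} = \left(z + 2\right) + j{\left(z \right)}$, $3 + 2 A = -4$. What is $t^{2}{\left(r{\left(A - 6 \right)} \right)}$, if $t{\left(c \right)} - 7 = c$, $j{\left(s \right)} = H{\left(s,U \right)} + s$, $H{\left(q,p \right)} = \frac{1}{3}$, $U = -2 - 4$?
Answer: $\frac{841}{9} \approx 93.444$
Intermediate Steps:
$U = -6$
$A = - \frac{7}{2}$ ($A = - \frac{3}{2} + \frac{1}{2} \left(-4\right) = - \frac{3}{2} - 2 = - \frac{7}{2} \approx -3.5$)
$H{\left(q,p \right)} = \frac{1}{3}$
$j{\left(s \right)} = \frac{1}{3} + s$
$r{\left(z \right)} = \frac{7}{3} + 2 z$ ($r{\left(z \right)} = \left(z + 2\right) + \left(\frac{1}{3} + z\right) = \left(2 + z\right) + \left(\frac{1}{3} + z\right) = \frac{7}{3} + 2 z$)
$t{\left(c \right)} = 7 + c$
$t^{2}{\left(r{\left(A - 6 \right)} \right)} = \left(7 + \left(\frac{7}{3} + 2 \left(- \frac{7}{2} - 6\right)\right)\right)^{2} = \left(7 + \left(\frac{7}{3} + 2 \left(- \frac{19}{2}\right)\right)\right)^{2} = \left(7 + \left(\frac{7}{3} - 19\right)\right)^{2} = \left(7 - \frac{50}{3}\right)^{2} = \left(- \frac{29}{3}\right)^{2} = \frac{841}{9}$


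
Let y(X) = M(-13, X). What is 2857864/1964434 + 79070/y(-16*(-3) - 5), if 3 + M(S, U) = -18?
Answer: -77633890618/20626557 ≈ -3763.8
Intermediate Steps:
M(S, U) = -21 (M(S, U) = -3 - 18 = -21)
y(X) = -21
2857864/1964434 + 79070/y(-16*(-3) - 5) = 2857864/1964434 + 79070/(-21) = 2857864*(1/1964434) + 79070*(-1/21) = 1428932/982217 - 79070/21 = -77633890618/20626557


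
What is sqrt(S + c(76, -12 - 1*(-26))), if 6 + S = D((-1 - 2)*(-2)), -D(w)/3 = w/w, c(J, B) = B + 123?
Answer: 8*sqrt(2) ≈ 11.314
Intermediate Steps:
c(J, B) = 123 + B
D(w) = -3 (D(w) = -3*w/w = -3*1 = -3)
S = -9 (S = -6 - 3 = -9)
sqrt(S + c(76, -12 - 1*(-26))) = sqrt(-9 + (123 + (-12 - 1*(-26)))) = sqrt(-9 + (123 + (-12 + 26))) = sqrt(-9 + (123 + 14)) = sqrt(-9 + 137) = sqrt(128) = 8*sqrt(2)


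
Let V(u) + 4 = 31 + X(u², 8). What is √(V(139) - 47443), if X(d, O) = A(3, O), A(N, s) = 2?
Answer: I*√47414 ≈ 217.75*I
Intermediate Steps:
X(d, O) = 2
V(u) = 29 (V(u) = -4 + (31 + 2) = -4 + 33 = 29)
√(V(139) - 47443) = √(29 - 47443) = √(-47414) = I*√47414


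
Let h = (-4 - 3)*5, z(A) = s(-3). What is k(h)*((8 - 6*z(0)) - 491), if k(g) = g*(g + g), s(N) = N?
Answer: -1139250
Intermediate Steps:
z(A) = -3
h = -35 (h = -7*5 = -35)
k(g) = 2*g² (k(g) = g*(2*g) = 2*g²)
k(h)*((8 - 6*z(0)) - 491) = (2*(-35)²)*((8 - 6*(-3)) - 491) = (2*1225)*((8 + 18) - 491) = 2450*(26 - 491) = 2450*(-465) = -1139250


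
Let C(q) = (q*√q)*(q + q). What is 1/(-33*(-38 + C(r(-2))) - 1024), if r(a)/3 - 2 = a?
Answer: 1/230 ≈ 0.0043478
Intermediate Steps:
r(a) = 6 + 3*a
C(q) = 2*q^(5/2) (C(q) = q^(3/2)*(2*q) = 2*q^(5/2))
1/(-33*(-38 + C(r(-2))) - 1024) = 1/(-33*(-38 + 2*(6 + 3*(-2))^(5/2)) - 1024) = 1/(-33*(-38 + 2*(6 - 6)^(5/2)) - 1024) = 1/(-33*(-38 + 2*0^(5/2)) - 1024) = 1/(-33*(-38 + 2*0) - 1024) = 1/(-33*(-38 + 0) - 1024) = 1/(-33*(-38) - 1024) = 1/(1254 - 1024) = 1/230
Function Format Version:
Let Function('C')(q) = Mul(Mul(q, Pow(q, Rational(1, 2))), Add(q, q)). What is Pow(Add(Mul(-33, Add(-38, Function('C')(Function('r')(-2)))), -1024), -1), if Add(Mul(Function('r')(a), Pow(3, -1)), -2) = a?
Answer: Rational(1, 230) ≈ 0.0043478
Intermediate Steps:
Function('r')(a) = Add(6, Mul(3, a))
Function('C')(q) = Mul(2, Pow(q, Rational(5, 2))) (Function('C')(q) = Mul(Pow(q, Rational(3, 2)), Mul(2, q)) = Mul(2, Pow(q, Rational(5, 2))))
Pow(Add(Mul(-33, Add(-38, Function('C')(Function('r')(-2)))), -1024), -1) = Pow(Add(Mul(-33, Add(-38, Mul(2, Pow(Add(6, Mul(3, -2)), Rational(5, 2))))), -1024), -1) = Pow(Add(Mul(-33, Add(-38, Mul(2, Pow(Add(6, -6), Rational(5, 2))))), -1024), -1) = Pow(Add(Mul(-33, Add(-38, Mul(2, Pow(0, Rational(5, 2))))), -1024), -1) = Pow(Add(Mul(-33, Add(-38, Mul(2, 0))), -1024), -1) = Pow(Add(Mul(-33, Add(-38, 0)), -1024), -1) = Pow(Add(Mul(-33, -38), -1024), -1) = Pow(Add(1254, -1024), -1) = Pow(230, -1) = Rational(1, 230)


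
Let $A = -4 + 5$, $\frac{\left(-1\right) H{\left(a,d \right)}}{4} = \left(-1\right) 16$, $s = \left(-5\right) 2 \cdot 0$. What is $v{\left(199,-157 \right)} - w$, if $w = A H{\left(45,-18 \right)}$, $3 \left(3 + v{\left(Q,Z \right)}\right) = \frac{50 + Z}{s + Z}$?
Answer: $- \frac{31450}{471} \approx -66.773$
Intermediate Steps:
$s = 0$ ($s = \left(-10\right) 0 = 0$)
$H{\left(a,d \right)} = 64$ ($H{\left(a,d \right)} = - 4 \left(\left(-1\right) 16\right) = \left(-4\right) \left(-16\right) = 64$)
$v{\left(Q,Z \right)} = -3 + \frac{50 + Z}{3 Z}$ ($v{\left(Q,Z \right)} = -3 + \frac{\left(50 + Z\right) \frac{1}{0 + Z}}{3} = -3 + \frac{\left(50 + Z\right) \frac{1}{Z}}{3} = -3 + \frac{\frac{1}{Z} \left(50 + Z\right)}{3} = -3 + \frac{50 + Z}{3 Z}$)
$A = 1$
$w = 64$ ($w = 1 \cdot 64 = 64$)
$v{\left(199,-157 \right)} - w = \frac{2 \left(25 - -628\right)}{3 \left(-157\right)} - 64 = \frac{2}{3} \left(- \frac{1}{157}\right) \left(25 + 628\right) - 64 = \frac{2}{3} \left(- \frac{1}{157}\right) 653 - 64 = - \frac{1306}{471} - 64 = - \frac{31450}{471}$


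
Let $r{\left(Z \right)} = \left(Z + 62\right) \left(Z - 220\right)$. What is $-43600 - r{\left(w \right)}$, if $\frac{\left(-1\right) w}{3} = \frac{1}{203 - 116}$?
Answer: $- \frac{25200943}{841} \approx -29965.0$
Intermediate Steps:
$w = - \frac{1}{29}$ ($w = - \frac{3}{203 - 116} = - \frac{3}{87} = \left(-3\right) \frac{1}{87} = - \frac{1}{29} \approx -0.034483$)
$r{\left(Z \right)} = \left(-220 + Z\right) \left(62 + Z\right)$ ($r{\left(Z \right)} = \left(62 + Z\right) \left(-220 + Z\right) = \left(-220 + Z\right) \left(62 + Z\right)$)
$-43600 - r{\left(w \right)} = -43600 - \left(-13640 + \left(- \frac{1}{29}\right)^{2} - - \frac{158}{29}\right) = -43600 - \left(-13640 + \frac{1}{841} + \frac{158}{29}\right) = -43600 - - \frac{11466657}{841} = -43600 + \frac{11466657}{841} = - \frac{25200943}{841}$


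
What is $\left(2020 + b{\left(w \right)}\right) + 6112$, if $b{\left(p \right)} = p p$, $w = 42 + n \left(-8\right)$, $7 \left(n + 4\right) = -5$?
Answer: $\frac{709832}{49} \approx 14486.0$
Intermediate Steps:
$n = - \frac{33}{7}$ ($n = -4 + \frac{1}{7} \left(-5\right) = -4 - \frac{5}{7} = - \frac{33}{7} \approx -4.7143$)
$w = \frac{558}{7}$ ($w = 42 - - \frac{264}{7} = 42 + \frac{264}{7} = \frac{558}{7} \approx 79.714$)
$b{\left(p \right)} = p^{2}$
$\left(2020 + b{\left(w \right)}\right) + 6112 = \left(2020 + \left(\frac{558}{7}\right)^{2}\right) + 6112 = \left(2020 + \frac{311364}{49}\right) + 6112 = \frac{410344}{49} + 6112 = \frac{709832}{49}$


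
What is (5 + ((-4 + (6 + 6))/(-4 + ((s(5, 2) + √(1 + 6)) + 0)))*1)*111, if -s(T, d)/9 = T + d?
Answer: 404669/747 - 148*√7/747 ≈ 541.20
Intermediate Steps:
s(T, d) = -9*T - 9*d (s(T, d) = -9*(T + d) = -9*T - 9*d)
(5 + ((-4 + (6 + 6))/(-4 + ((s(5, 2) + √(1 + 6)) + 0)))*1)*111 = (5 + ((-4 + (6 + 6))/(-4 + (((-9*5 - 9*2) + √(1 + 6)) + 0)))*1)*111 = (5 + ((-4 + 12)/(-4 + (((-45 - 18) + √7) + 0)))*1)*111 = (5 + (8/(-4 + ((-63 + √7) + 0)))*1)*111 = (5 + (8/(-4 + (-63 + √7)))*1)*111 = (5 + (8/(-67 + √7))*1)*111 = (5 + 8/(-67 + √7))*111 = 555 + 888/(-67 + √7)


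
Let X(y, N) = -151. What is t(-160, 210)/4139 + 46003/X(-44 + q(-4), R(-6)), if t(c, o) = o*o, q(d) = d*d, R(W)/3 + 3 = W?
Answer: -183747317/624989 ≈ -294.00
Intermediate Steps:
R(W) = -9 + 3*W
q(d) = d**2
t(c, o) = o**2
t(-160, 210)/4139 + 46003/X(-44 + q(-4), R(-6)) = 210**2/4139 + 46003/(-151) = 44100*(1/4139) + 46003*(-1/151) = 44100/4139 - 46003/151 = -183747317/624989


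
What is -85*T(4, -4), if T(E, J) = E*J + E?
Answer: 1020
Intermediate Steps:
T(E, J) = E + E*J
-85*T(4, -4) = -340*(1 - 4) = -340*(-3) = -85*(-12) = 1020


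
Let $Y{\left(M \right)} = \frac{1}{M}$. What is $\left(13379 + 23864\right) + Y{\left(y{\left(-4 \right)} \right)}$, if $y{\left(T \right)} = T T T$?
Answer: $\frac{2383551}{64} \approx 37243.0$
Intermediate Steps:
$y{\left(T \right)} = T^{3}$ ($y{\left(T \right)} = T^{2} T = T^{3}$)
$\left(13379 + 23864\right) + Y{\left(y{\left(-4 \right)} \right)} = \left(13379 + 23864\right) + \frac{1}{\left(-4\right)^{3}} = 37243 + \frac{1}{-64} = 37243 - \frac{1}{64} = \frac{2383551}{64}$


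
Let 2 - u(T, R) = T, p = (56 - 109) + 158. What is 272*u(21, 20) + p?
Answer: -5063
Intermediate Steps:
p = 105 (p = -53 + 158 = 105)
u(T, R) = 2 - T
272*u(21, 20) + p = 272*(2 - 1*21) + 105 = 272*(2 - 21) + 105 = 272*(-19) + 105 = -5168 + 105 = -5063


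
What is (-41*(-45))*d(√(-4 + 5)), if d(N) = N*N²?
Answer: 1845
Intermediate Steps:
d(N) = N³
(-41*(-45))*d(√(-4 + 5)) = (-41*(-45))*(√(-4 + 5))³ = 1845*(√1)³ = 1845*1³ = 1845*1 = 1845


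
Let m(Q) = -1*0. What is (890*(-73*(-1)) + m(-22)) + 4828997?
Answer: 4893967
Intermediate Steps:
m(Q) = 0
(890*(-73*(-1)) + m(-22)) + 4828997 = (890*(-73*(-1)) + 0) + 4828997 = (890*73 + 0) + 4828997 = (64970 + 0) + 4828997 = 64970 + 4828997 = 4893967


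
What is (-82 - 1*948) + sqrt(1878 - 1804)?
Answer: -1030 + sqrt(74) ≈ -1021.4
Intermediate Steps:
(-82 - 1*948) + sqrt(1878 - 1804) = (-82 - 948) + sqrt(74) = -1030 + sqrt(74)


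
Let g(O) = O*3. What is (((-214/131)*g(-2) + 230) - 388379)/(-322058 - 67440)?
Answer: 50846235/51024238 ≈ 0.99651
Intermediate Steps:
g(O) = 3*O
(((-214/131)*g(-2) + 230) - 388379)/(-322058 - 67440) = (((-214/131)*(3*(-2)) + 230) - 388379)/(-322058 - 67440) = ((-214*1/131*(-6) + 230) - 388379)/(-389498) = ((-214/131*(-6) + 230) - 388379)*(-1/389498) = ((1284/131 + 230) - 388379)*(-1/389498) = (31414/131 - 388379)*(-1/389498) = -50846235/131*(-1/389498) = 50846235/51024238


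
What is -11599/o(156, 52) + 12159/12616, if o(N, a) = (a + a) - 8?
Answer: -18145715/151392 ≈ -119.86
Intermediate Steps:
o(N, a) = -8 + 2*a (o(N, a) = 2*a - 8 = -8 + 2*a)
-11599/o(156, 52) + 12159/12616 = -11599/(-8 + 2*52) + 12159/12616 = -11599/(-8 + 104) + 12159*(1/12616) = -11599/96 + 12159/12616 = -18145715/151392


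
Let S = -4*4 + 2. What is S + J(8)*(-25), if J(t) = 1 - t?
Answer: 161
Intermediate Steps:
S = -14 (S = -16 + 2 = -14)
S + J(8)*(-25) = -14 + (1 - 1*8)*(-25) = -14 + (1 - 8)*(-25) = -14 - 7*(-25) = -14 + 175 = 161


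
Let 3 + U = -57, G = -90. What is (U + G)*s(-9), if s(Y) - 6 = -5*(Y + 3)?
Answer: -5400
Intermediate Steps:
U = -60 (U = -3 - 57 = -60)
s(Y) = -9 - 5*Y (s(Y) = 6 - 5*(Y + 3) = 6 - 5*(3 + Y) = 6 + (-15 - 5*Y) = -9 - 5*Y)
(U + G)*s(-9) = (-60 - 90)*(-9 - 5*(-9)) = -150*(-9 + 45) = -150*36 = -5400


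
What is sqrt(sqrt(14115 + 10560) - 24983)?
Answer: sqrt(-24983 + 5*sqrt(987)) ≈ 157.56*I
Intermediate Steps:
sqrt(sqrt(14115 + 10560) - 24983) = sqrt(sqrt(24675) - 24983) = sqrt(5*sqrt(987) - 24983) = sqrt(-24983 + 5*sqrt(987))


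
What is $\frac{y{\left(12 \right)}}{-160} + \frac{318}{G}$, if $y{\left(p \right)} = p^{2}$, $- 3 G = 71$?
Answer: $- \frac{10179}{710} \approx -14.337$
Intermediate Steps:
$G = - \frac{71}{3}$ ($G = \left(- \frac{1}{3}\right) 71 = - \frac{71}{3} \approx -23.667$)
$\frac{y{\left(12 \right)}}{-160} + \frac{318}{G} = \frac{12^{2}}{-160} + \frac{318}{- \frac{71}{3}} = 144 \left(- \frac{1}{160}\right) + 318 \left(- \frac{3}{71}\right) = - \frac{9}{10} - \frac{954}{71} = - \frac{10179}{710}$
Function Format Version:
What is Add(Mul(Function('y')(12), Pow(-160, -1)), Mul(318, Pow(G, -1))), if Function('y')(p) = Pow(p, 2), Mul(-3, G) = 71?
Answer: Rational(-10179, 710) ≈ -14.337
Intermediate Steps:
G = Rational(-71, 3) (G = Mul(Rational(-1, 3), 71) = Rational(-71, 3) ≈ -23.667)
Add(Mul(Function('y')(12), Pow(-160, -1)), Mul(318, Pow(G, -1))) = Add(Mul(Pow(12, 2), Pow(-160, -1)), Mul(318, Pow(Rational(-71, 3), -1))) = Add(Mul(144, Rational(-1, 160)), Mul(318, Rational(-3, 71))) = Add(Rational(-9, 10), Rational(-954, 71)) = Rational(-10179, 710)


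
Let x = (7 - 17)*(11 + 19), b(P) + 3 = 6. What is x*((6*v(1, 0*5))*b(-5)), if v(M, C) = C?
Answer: 0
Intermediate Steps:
b(P) = 3 (b(P) = -3 + 6 = 3)
x = -300 (x = -10*30 = -300)
x*((6*v(1, 0*5))*b(-5)) = -300*6*(0*5)*3 = -300*6*0*3 = -0*3 = -300*0 = 0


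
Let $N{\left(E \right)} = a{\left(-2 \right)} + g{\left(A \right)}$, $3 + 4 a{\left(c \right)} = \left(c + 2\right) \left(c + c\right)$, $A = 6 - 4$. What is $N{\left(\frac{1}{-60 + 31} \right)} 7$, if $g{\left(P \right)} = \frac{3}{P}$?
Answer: $\frac{21}{4} \approx 5.25$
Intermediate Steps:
$A = 2$
$a{\left(c \right)} = - \frac{3}{4} + \frac{c \left(2 + c\right)}{2}$ ($a{\left(c \right)} = - \frac{3}{4} + \frac{\left(c + 2\right) \left(c + c\right)}{4} = - \frac{3}{4} + \frac{\left(2 + c\right) 2 c}{4} = - \frac{3}{4} + \frac{2 c \left(2 + c\right)}{4} = - \frac{3}{4} + \frac{c \left(2 + c\right)}{2}$)
$N{\left(E \right)} = \frac{3}{4}$ ($N{\left(E \right)} = \left(- \frac{3}{4} - 2 + \frac{\left(-2\right)^{2}}{2}\right) + \frac{3}{2} = \left(- \frac{3}{4} - 2 + \frac{1}{2} \cdot 4\right) + 3 \cdot \frac{1}{2} = \left(- \frac{3}{4} - 2 + 2\right) + \frac{3}{2} = - \frac{3}{4} + \frac{3}{2} = \frac{3}{4}$)
$N{\left(\frac{1}{-60 + 31} \right)} 7 = \frac{3}{4} \cdot 7 = \frac{21}{4}$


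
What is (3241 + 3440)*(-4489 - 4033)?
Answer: -56935482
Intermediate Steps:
(3241 + 3440)*(-4489 - 4033) = 6681*(-8522) = -56935482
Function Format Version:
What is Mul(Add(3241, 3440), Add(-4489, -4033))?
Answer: -56935482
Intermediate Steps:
Mul(Add(3241, 3440), Add(-4489, -4033)) = Mul(6681, -8522) = -56935482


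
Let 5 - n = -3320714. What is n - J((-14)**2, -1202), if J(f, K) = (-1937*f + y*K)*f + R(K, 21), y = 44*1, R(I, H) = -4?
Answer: 88098563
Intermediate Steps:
n = 3320719 (n = 5 - 1*(-3320714) = 5 + 3320714 = 3320719)
y = 44
J(f, K) = -4 + f*(-1937*f + 44*K) (J(f, K) = (-1937*f + 44*K)*f - 4 = f*(-1937*f + 44*K) - 4 = -4 + f*(-1937*f + 44*K))
n - J((-14)**2, -1202) = 3320719 - (-4 - 1937*((-14)**2)**2 + 44*(-1202)*(-14)**2) = 3320719 - (-4 - 1937*196**2 + 44*(-1202)*196) = 3320719 - (-4 - 1937*38416 - 10366048) = 3320719 - (-4 - 74411792 - 10366048) = 3320719 - 1*(-84777844) = 3320719 + 84777844 = 88098563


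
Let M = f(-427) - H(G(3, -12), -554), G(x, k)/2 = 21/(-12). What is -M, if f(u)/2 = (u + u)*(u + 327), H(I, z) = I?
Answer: -341607/2 ≈ -1.7080e+5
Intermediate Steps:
G(x, k) = -7/2 (G(x, k) = 2*(21/(-12)) = 2*(21*(-1/12)) = 2*(-7/4) = -7/2)
f(u) = 4*u*(327 + u) (f(u) = 2*((u + u)*(u + 327)) = 2*((2*u)*(327 + u)) = 2*(2*u*(327 + u)) = 4*u*(327 + u))
M = 341607/2 (M = 4*(-427)*(327 - 427) - 1*(-7/2) = 4*(-427)*(-100) + 7/2 = 170800 + 7/2 = 341607/2 ≈ 1.7080e+5)
-M = -1*341607/2 = -341607/2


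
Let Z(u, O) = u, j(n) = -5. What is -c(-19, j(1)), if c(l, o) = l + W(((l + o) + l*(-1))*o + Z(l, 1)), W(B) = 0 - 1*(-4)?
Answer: 15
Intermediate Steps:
W(B) = 4 (W(B) = 0 + 4 = 4)
c(l, o) = 4 + l (c(l, o) = l + 4 = 4 + l)
-c(-19, j(1)) = -(4 - 19) = -1*(-15) = 15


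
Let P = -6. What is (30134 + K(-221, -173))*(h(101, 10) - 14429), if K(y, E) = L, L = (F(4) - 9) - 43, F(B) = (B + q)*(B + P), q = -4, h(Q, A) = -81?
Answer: -436489820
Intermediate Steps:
F(B) = (-6 + B)*(-4 + B) (F(B) = (B - 4)*(B - 6) = (-4 + B)*(-6 + B) = (-6 + B)*(-4 + B))
L = -52 (L = ((24 + 4² - 10*4) - 9) - 43 = ((24 + 16 - 40) - 9) - 43 = (0 - 9) - 43 = -9 - 43 = -52)
K(y, E) = -52
(30134 + K(-221, -173))*(h(101, 10) - 14429) = (30134 - 52)*(-81 - 14429) = 30082*(-14510) = -436489820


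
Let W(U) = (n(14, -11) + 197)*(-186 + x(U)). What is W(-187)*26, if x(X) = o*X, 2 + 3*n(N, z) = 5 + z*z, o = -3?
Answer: 2323750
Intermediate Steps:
n(N, z) = 1 + z²/3 (n(N, z) = -⅔ + (5 + z*z)/3 = -⅔ + (5 + z²)/3 = -⅔ + (5/3 + z²/3) = 1 + z²/3)
x(X) = -3*X
W(U) = -44330 - 715*U (W(U) = ((1 + (⅓)*(-11)²) + 197)*(-186 - 3*U) = ((1 + (⅓)*121) + 197)*(-186 - 3*U) = ((1 + 121/3) + 197)*(-186 - 3*U) = (124/3 + 197)*(-186 - 3*U) = 715*(-186 - 3*U)/3 = -44330 - 715*U)
W(-187)*26 = (-44330 - 715*(-187))*26 = (-44330 + 133705)*26 = 89375*26 = 2323750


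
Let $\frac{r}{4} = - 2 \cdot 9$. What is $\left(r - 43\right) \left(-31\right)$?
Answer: $3565$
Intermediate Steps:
$r = -72$ ($r = 4 \left(- 2 \cdot 9\right) = 4 \left(\left(-1\right) 18\right) = 4 \left(-18\right) = -72$)
$\left(r - 43\right) \left(-31\right) = \left(-72 - 43\right) \left(-31\right) = \left(-115\right) \left(-31\right) = 3565$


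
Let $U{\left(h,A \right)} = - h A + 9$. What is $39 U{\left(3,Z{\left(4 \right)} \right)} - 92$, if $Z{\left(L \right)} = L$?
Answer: $-209$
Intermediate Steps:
$U{\left(h,A \right)} = 9 - A h$ ($U{\left(h,A \right)} = - A h + 9 = 9 - A h$)
$39 U{\left(3,Z{\left(4 \right)} \right)} - 92 = 39 \left(9 - 4 \cdot 3\right) - 92 = 39 \left(9 - 12\right) - 92 = 39 \left(-3\right) - 92 = -117 - 92 = -209$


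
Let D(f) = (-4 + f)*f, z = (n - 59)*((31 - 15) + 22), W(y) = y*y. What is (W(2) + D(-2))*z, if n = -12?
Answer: -43168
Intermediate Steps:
W(y) = y²
z = -2698 (z = (-12 - 59)*((31 - 15) + 22) = -71*(16 + 22) = -71*38 = -2698)
D(f) = f*(-4 + f)
(W(2) + D(-2))*z = (2² - 2*(-4 - 2))*(-2698) = (4 - 2*(-6))*(-2698) = (4 + 12)*(-2698) = 16*(-2698) = -43168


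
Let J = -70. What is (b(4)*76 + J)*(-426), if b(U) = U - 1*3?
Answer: -2556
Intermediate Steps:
b(U) = -3 + U (b(U) = U - 3 = -3 + U)
(b(4)*76 + J)*(-426) = ((-3 + 4)*76 - 70)*(-426) = (1*76 - 70)*(-426) = (76 - 70)*(-426) = 6*(-426) = -2556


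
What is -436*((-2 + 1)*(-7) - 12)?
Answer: 2180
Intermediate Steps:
-436*((-2 + 1)*(-7) - 12) = -436*(-1*(-7) - 12) = -436*(7 - 12) = -436*(-5) = 2180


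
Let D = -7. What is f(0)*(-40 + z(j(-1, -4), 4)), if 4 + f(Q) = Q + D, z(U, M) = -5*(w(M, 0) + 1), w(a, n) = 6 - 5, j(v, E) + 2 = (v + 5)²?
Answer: 550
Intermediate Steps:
j(v, E) = -2 + (5 + v)² (j(v, E) = -2 + (v + 5)² = -2 + (5 + v)²)
w(a, n) = 1
z(U, M) = -10 (z(U, M) = -5*(1 + 1) = -5*2 = -10)
f(Q) = -11 + Q (f(Q) = -4 + (Q - 7) = -4 + (-7 + Q) = -11 + Q)
f(0)*(-40 + z(j(-1, -4), 4)) = (-11 + 0)*(-40 - 10) = -11*(-50) = 550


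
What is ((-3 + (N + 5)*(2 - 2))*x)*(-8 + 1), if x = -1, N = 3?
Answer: -21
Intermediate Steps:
((-3 + (N + 5)*(2 - 2))*x)*(-8 + 1) = ((-3 + (3 + 5)*(2 - 2))*(-1))*(-8 + 1) = ((-3 + 8*0)*(-1))*(-7) = ((-3 + 0)*(-1))*(-7) = -3*(-1)*(-7) = 3*(-7) = -21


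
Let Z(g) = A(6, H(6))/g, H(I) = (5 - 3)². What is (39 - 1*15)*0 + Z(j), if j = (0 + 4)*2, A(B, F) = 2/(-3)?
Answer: -1/12 ≈ -0.083333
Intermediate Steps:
H(I) = 4 (H(I) = 2² = 4)
A(B, F) = -⅔ (A(B, F) = 2*(-⅓) = -⅔)
j = 8 (j = 4*2 = 8)
Z(g) = -2/(3*g)
(39 - 1*15)*0 + Z(j) = (39 - 1*15)*0 - ⅔/8 = (39 - 15)*0 - ⅔*⅛ = 24*0 - 1/12 = 0 - 1/12 = -1/12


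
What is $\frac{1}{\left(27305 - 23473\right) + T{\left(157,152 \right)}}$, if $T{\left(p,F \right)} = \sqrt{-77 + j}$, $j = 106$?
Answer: $\frac{3832}{14684195} - \frac{\sqrt{29}}{14684195} \approx 0.00026059$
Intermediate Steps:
$T{\left(p,F \right)} = \sqrt{29}$ ($T{\left(p,F \right)} = \sqrt{-77 + 106} = \sqrt{29}$)
$\frac{1}{\left(27305 - 23473\right) + T{\left(157,152 \right)}} = \frac{1}{\left(27305 - 23473\right) + \sqrt{29}} = \frac{1}{3832 + \sqrt{29}}$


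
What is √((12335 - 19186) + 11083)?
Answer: 46*√2 ≈ 65.054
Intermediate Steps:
√((12335 - 19186) + 11083) = √(-6851 + 11083) = √4232 = 46*√2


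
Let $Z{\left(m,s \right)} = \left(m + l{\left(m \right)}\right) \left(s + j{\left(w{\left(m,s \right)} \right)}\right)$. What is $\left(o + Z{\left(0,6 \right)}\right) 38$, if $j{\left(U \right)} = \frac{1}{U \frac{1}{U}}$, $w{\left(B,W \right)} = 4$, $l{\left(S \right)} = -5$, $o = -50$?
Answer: $-3230$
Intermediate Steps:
$j{\left(U \right)} = 1$ ($j{\left(U \right)} = 1^{-1} = 1$)
$Z{\left(m,s \right)} = \left(1 + s\right) \left(-5 + m\right)$ ($Z{\left(m,s \right)} = \left(m - 5\right) \left(s + 1\right) = \left(-5 + m\right) \left(1 + s\right) = \left(1 + s\right) \left(-5 + m\right)$)
$\left(o + Z{\left(0,6 \right)}\right) 38 = \left(-50 + \left(-5 + 0 - 30 + 0 \cdot 6\right)\right) 38 = \left(-50 + \left(-5 + 0 - 30 + 0\right)\right) 38 = \left(-50 - 35\right) 38 = \left(-85\right) 38 = -3230$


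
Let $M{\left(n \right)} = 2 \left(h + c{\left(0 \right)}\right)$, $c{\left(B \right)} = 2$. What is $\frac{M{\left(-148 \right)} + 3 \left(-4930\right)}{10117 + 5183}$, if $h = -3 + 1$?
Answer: $- \frac{29}{30} \approx -0.96667$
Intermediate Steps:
$h = -2$
$M{\left(n \right)} = 0$ ($M{\left(n \right)} = 2 \left(-2 + 2\right) = 2 \cdot 0 = 0$)
$\frac{M{\left(-148 \right)} + 3 \left(-4930\right)}{10117 + 5183} = \frac{0 + 3 \left(-4930\right)}{10117 + 5183} = \frac{0 - 14790}{15300} = \left(-14790\right) \frac{1}{15300} = - \frac{29}{30}$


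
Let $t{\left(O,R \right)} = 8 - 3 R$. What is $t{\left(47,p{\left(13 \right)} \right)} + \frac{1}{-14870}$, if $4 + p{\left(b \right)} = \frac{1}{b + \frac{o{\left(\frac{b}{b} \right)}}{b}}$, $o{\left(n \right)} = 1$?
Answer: $\frac{499779}{25279} \approx 19.771$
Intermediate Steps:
$p{\left(b \right)} = -4 + \frac{1}{b + \frac{1}{b}}$ ($p{\left(b \right)} = -4 + \frac{1}{b + 1 \frac{1}{b}} = -4 + \frac{1}{b + \frac{1}{b}}$)
$t{\left(47,p{\left(13 \right)} \right)} + \frac{1}{-14870} = \left(8 - 3 \frac{-4 + 13 - 4 \cdot 13^{2}}{1 + 13^{2}}\right) + \frac{1}{-14870} = \left(8 - 3 \frac{-4 + 13 - 676}{1 + 169}\right) - \frac{1}{14870} = \left(8 - 3 \frac{-4 + 13 - 676}{170}\right) - \frac{1}{14870} = \left(8 - 3 \cdot \frac{1}{170} \left(-667\right)\right) - \frac{1}{14870} = \left(8 - - \frac{2001}{170}\right) - \frac{1}{14870} = \left(8 + \frac{2001}{170}\right) - \frac{1}{14870} = \frac{3361}{170} - \frac{1}{14870} = \frac{499779}{25279}$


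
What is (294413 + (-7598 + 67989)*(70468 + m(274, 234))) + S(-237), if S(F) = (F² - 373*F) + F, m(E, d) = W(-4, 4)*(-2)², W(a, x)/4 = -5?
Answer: 4251240454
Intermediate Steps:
W(a, x) = -20 (W(a, x) = 4*(-5) = -20)
m(E, d) = -80 (m(E, d) = -20*(-2)² = -20*4 = -80)
S(F) = F² - 372*F
(294413 + (-7598 + 67989)*(70468 + m(274, 234))) + S(-237) = (294413 + (-7598 + 67989)*(70468 - 80)) - 237*(-372 - 237) = (294413 + 60391*70388) - 237*(-609) = (294413 + 4250801708) + 144333 = 4251096121 + 144333 = 4251240454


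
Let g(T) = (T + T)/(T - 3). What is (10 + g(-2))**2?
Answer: 2916/25 ≈ 116.64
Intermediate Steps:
g(T) = 2*T/(-3 + T) (g(T) = (2*T)/(-3 + T) = 2*T/(-3 + T))
(10 + g(-2))**2 = (10 + 2*(-2)/(-3 - 2))**2 = (10 + 2*(-2)/(-5))**2 = (10 + 2*(-2)*(-1/5))**2 = (10 + 4/5)**2 = (54/5)**2 = 2916/25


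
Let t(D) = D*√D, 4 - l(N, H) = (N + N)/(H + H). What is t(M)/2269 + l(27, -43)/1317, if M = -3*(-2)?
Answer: 199/56631 + 6*√6/2269 ≈ 0.0099913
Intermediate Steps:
l(N, H) = 4 - N/H (l(N, H) = 4 - (N + N)/(H + H) = 4 - 2*N/(2*H) = 4 - 2*N*1/(2*H) = 4 - N/H)
M = 6
t(D) = D^(3/2)
t(M)/2269 + l(27, -43)/1317 = 6^(3/2)/2269 + (4 - 1*27/(-43))/1317 = (6*√6)*(1/2269) + (4 - 1*27*(-1/43))*(1/1317) = 6*√6/2269 + (4 + 27/43)*(1/1317) = 6*√6/2269 + (199/43)*(1/1317) = 6*√6/2269 + 199/56631 = 199/56631 + 6*√6/2269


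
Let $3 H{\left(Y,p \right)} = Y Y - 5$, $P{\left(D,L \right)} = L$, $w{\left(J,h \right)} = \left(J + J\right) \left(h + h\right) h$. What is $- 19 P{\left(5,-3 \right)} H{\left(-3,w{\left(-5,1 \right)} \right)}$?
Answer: $76$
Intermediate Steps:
$w{\left(J,h \right)} = 4 J h^{2}$ ($w{\left(J,h \right)} = 2 J 2 h h = 4 J h h = 4 J h^{2}$)
$H{\left(Y,p \right)} = - \frac{5}{3} + \frac{Y^{2}}{3}$ ($H{\left(Y,p \right)} = \frac{Y Y - 5}{3} = \frac{Y^{2} - 5}{3} = \frac{-5 + Y^{2}}{3} = - \frac{5}{3} + \frac{Y^{2}}{3}$)
$- 19 P{\left(5,-3 \right)} H{\left(-3,w{\left(-5,1 \right)} \right)} = \left(-19\right) \left(-3\right) \left(- \frac{5}{3} + \frac{\left(-3\right)^{2}}{3}\right) = 57 \left(- \frac{5}{3} + \frac{1}{3} \cdot 9\right) = 57 \left(- \frac{5}{3} + 3\right) = 57 \cdot \frac{4}{3} = 76$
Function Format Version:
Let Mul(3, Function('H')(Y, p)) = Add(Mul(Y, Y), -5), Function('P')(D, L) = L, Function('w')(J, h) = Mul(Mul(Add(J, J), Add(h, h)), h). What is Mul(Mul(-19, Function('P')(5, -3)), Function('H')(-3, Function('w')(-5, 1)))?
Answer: 76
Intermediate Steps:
Function('w')(J, h) = Mul(4, J, Pow(h, 2)) (Function('w')(J, h) = Mul(Mul(Mul(2, J), Mul(2, h)), h) = Mul(Mul(4, J, h), h) = Mul(4, J, Pow(h, 2)))
Function('H')(Y, p) = Add(Rational(-5, 3), Mul(Rational(1, 3), Pow(Y, 2))) (Function('H')(Y, p) = Mul(Rational(1, 3), Add(Mul(Y, Y), -5)) = Mul(Rational(1, 3), Add(Pow(Y, 2), -5)) = Mul(Rational(1, 3), Add(-5, Pow(Y, 2))) = Add(Rational(-5, 3), Mul(Rational(1, 3), Pow(Y, 2))))
Mul(Mul(-19, Function('P')(5, -3)), Function('H')(-3, Function('w')(-5, 1))) = Mul(Mul(-19, -3), Add(Rational(-5, 3), Mul(Rational(1, 3), Pow(-3, 2)))) = Mul(57, Add(Rational(-5, 3), Mul(Rational(1, 3), 9))) = Mul(57, Add(Rational(-5, 3), 3)) = Mul(57, Rational(4, 3)) = 76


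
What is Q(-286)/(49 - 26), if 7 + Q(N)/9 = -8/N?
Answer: -8973/3289 ≈ -2.7282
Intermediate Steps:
Q(N) = -63 - 72/N (Q(N) = -63 + 9*(-8/N) = -63 - 72/N)
Q(-286)/(49 - 26) = (-63 - 72/(-286))/(49 - 26) = (-63 - 72*(-1/286))/23 = (-63 + 36/143)*(1/23) = -8973/143*1/23 = -8973/3289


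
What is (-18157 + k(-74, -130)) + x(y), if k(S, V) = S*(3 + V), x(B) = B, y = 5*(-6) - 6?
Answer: -8795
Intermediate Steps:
y = -36 (y = -30 - 6 = -36)
(-18157 + k(-74, -130)) + x(y) = (-18157 - 74*(3 - 130)) - 36 = (-18157 - 74*(-127)) - 36 = (-18157 + 9398) - 36 = -8759 - 36 = -8795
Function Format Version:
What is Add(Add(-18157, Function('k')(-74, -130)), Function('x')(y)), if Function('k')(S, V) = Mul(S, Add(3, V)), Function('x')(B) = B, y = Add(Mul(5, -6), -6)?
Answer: -8795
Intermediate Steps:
y = -36 (y = Add(-30, -6) = -36)
Add(Add(-18157, Function('k')(-74, -130)), Function('x')(y)) = Add(Add(-18157, Mul(-74, Add(3, -130))), -36) = Add(Add(-18157, Mul(-74, -127)), -36) = Add(Add(-18157, 9398), -36) = Add(-8759, -36) = -8795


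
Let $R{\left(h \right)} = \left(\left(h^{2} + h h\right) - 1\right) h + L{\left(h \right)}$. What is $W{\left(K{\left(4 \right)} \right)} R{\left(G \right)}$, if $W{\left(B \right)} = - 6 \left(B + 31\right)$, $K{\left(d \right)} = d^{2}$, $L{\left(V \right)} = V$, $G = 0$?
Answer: $0$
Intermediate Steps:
$R{\left(h \right)} = h + h \left(-1 + 2 h^{2}\right)$ ($R{\left(h \right)} = \left(\left(h^{2} + h h\right) - 1\right) h + h = \left(\left(h^{2} + h^{2}\right) - 1\right) h + h = \left(2 h^{2} - 1\right) h + h = \left(-1 + 2 h^{2}\right) h + h = h \left(-1 + 2 h^{2}\right) + h = h + h \left(-1 + 2 h^{2}\right)$)
$W{\left(B \right)} = -186 - 6 B$ ($W{\left(B \right)} = - 6 \left(31 + B\right) = -186 - 6 B$)
$W{\left(K{\left(4 \right)} \right)} R{\left(G \right)} = \left(-186 - 6 \cdot 4^{2}\right) 2 \cdot 0^{3} = \left(-186 - 96\right) 2 \cdot 0 = \left(-186 - 96\right) 0 = \left(-282\right) 0 = 0$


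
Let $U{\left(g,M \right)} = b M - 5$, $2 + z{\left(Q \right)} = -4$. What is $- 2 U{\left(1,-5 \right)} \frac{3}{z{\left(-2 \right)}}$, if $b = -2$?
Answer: $5$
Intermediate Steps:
$z{\left(Q \right)} = -6$ ($z{\left(Q \right)} = -2 - 4 = -6$)
$U{\left(g,M \right)} = -5 - 2 M$ ($U{\left(g,M \right)} = - 2 M - 5 = -5 - 2 M$)
$- 2 U{\left(1,-5 \right)} \frac{3}{z{\left(-2 \right)}} = - 2 \left(-5 - -10\right) \frac{3}{-6} = - 2 \left(-5 + 10\right) 3 \left(- \frac{1}{6}\right) = \left(-2\right) 5 \left(- \frac{1}{2}\right) = \left(-10\right) \left(- \frac{1}{2}\right) = 5$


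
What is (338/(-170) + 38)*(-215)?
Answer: -131623/17 ≈ -7742.5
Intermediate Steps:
(338/(-170) + 38)*(-215) = (338*(-1/170) + 38)*(-215) = (-169/85 + 38)*(-215) = (3061/85)*(-215) = -131623/17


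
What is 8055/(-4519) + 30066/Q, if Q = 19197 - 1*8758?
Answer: 51782109/47173841 ≈ 1.0977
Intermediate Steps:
Q = 10439 (Q = 19197 - 8758 = 10439)
8055/(-4519) + 30066/Q = 8055/(-4519) + 30066/10439 = 8055*(-1/4519) + 30066*(1/10439) = -8055/4519 + 30066/10439 = 51782109/47173841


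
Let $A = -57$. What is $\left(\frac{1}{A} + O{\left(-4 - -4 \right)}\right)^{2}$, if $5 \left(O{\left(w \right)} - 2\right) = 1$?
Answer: $\frac{386884}{81225} \approx 4.7631$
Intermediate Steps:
$O{\left(w \right)} = \frac{11}{5}$ ($O{\left(w \right)} = 2 + \frac{1}{5} \cdot 1 = 2 + \frac{1}{5} = \frac{11}{5}$)
$\left(\frac{1}{A} + O{\left(-4 - -4 \right)}\right)^{2} = \left(\frac{1}{-57} + \frac{11}{5}\right)^{2} = \left(- \frac{1}{57} + \frac{11}{5}\right)^{2} = \left(\frac{622}{285}\right)^{2} = \frac{386884}{81225}$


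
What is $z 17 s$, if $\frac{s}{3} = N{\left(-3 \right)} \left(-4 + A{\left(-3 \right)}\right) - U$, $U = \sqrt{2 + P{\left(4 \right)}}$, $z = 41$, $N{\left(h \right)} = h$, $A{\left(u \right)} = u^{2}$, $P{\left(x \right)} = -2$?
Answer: $-31365$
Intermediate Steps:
$U = 0$ ($U = \sqrt{2 - 2} = \sqrt{0} = 0$)
$s = -45$ ($s = 3 \left(- 3 \left(-4 + \left(-3\right)^{2}\right) - 0\right) = 3 \left(- 3 \left(-4 + 9\right) + 0\right) = 3 \left(\left(-3\right) 5 + 0\right) = 3 \left(-15 + 0\right) = 3 \left(-15\right) = -45$)
$z 17 s = 41 \cdot 17 \left(-45\right) = 697 \left(-45\right) = -31365$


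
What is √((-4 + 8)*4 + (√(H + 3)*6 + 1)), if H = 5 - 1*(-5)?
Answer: √(17 + 6*√13) ≈ 6.2156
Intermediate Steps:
H = 10 (H = 5 + 5 = 10)
√((-4 + 8)*4 + (√(H + 3)*6 + 1)) = √((-4 + 8)*4 + (√(10 + 3)*6 + 1)) = √(4*4 + (√13*6 + 1)) = √(16 + (6*√13 + 1)) = √(16 + (1 + 6*√13)) = √(17 + 6*√13)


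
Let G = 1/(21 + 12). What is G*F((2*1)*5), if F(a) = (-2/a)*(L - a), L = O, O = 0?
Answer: 2/33 ≈ 0.060606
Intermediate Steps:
G = 1/33 ≈ 0.030303
L = 0
F(a) = 2 (F(a) = (-2/a)*(0 - a) = (-2/a)*(-a) = 2)
G*F((2*1)*5) = (1/33)*2 = 2/33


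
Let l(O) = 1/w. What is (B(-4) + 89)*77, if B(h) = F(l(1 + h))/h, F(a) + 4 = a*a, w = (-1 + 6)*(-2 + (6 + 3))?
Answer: 4850989/700 ≈ 6930.0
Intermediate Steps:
w = 35 (w = 5*(-2 + 9) = 5*7 = 35)
l(O) = 1/35
F(a) = -4 + a**2 (F(a) = -4 + a*a = -4 + a**2)
B(h) = -4899/(1225*h) (B(h) = (-4 + (1/35)**2)/h = (-4 + 1/1225)/h = -4899/(1225*h))
(B(-4) + 89)*77 = (-4899/1225/(-4) + 89)*77 = (-4899/1225*(-1/4) + 89)*77 = (4899/4900 + 89)*77 = (440999/4900)*77 = 4850989/700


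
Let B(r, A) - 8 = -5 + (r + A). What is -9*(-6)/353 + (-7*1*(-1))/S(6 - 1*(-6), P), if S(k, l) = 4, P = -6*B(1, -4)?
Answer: 2687/1412 ≈ 1.9030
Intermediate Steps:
B(r, A) = 3 + A + r (B(r, A) = 8 + (-5 + (r + A)) = 8 + (-5 + (A + r)) = 8 + (-5 + A + r) = 3 + A + r)
P = 0 (P = -6*(3 - 4 + 1) = -6*0 = 0)
-9*(-6)/353 + (-7*1*(-1))/S(6 - 1*(-6), P) = -9*(-6)/353 + (-7*1*(-1))/4 = 54*(1/353) - 7*(-1)*(¼) = 54/353 + 7*(¼) = 54/353 + 7/4 = 2687/1412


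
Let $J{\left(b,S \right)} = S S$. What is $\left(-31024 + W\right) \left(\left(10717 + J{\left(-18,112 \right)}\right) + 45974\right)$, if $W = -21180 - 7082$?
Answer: $-4104666210$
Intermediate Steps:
$J{\left(b,S \right)} = S^{2}$
$W = -28262$
$\left(-31024 + W\right) \left(\left(10717 + J{\left(-18,112 \right)}\right) + 45974\right) = \left(-31024 - 28262\right) \left(\left(10717 + 112^{2}\right) + 45974\right) = - 59286 \left(\left(10717 + 12544\right) + 45974\right) = - 59286 \left(23261 + 45974\right) = \left(-59286\right) 69235 = -4104666210$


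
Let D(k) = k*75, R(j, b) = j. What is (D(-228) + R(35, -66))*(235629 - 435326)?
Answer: 3407829305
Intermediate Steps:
D(k) = 75*k
(D(-228) + R(35, -66))*(235629 - 435326) = (75*(-228) + 35)*(235629 - 435326) = (-17100 + 35)*(-199697) = -17065*(-199697) = 3407829305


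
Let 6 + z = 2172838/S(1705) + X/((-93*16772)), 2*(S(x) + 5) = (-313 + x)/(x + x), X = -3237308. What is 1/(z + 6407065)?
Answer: 187565469/1116764610298328 ≈ 1.6795e-7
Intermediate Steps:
S(x) = -5 + (-313 + x)/(4*x) (S(x) = -5 + ((-313 + x)/(x + x))/2 = -5 + ((-313 + x)/((2*x)))/2 = -5 + ((-313 + x)*(1/(2*x)))/2 = -5 + ((-313 + x)/(2*x))/2 = -5 + (-313 + x)/(4*x))
z = -84979541340157/187565469 (z = -6 + (2172838/(((¼)*(-313 - 19*1705)/1705)) - 3237308/((-93*16772))) = -6 + (2172838/(((¼)*(1/1705)*(-313 - 32395))) - 3237308/(-1559796)) = -6 + (2172838/(((¼)*(1/1705)*(-32708))) - 3237308*(-1/1559796)) = -6 + (2172838/(-8177/1705) + 809327/389949) = -6 + (2172838*(-1705/8177) + 809327/389949) = -6 + (-217922870/481 + 809327/389949) = -6 - 84978415947343/187565469 = -84979541340157/187565469 ≈ -4.5307e+5)
1/(z + 6407065) = 1/(-84979541340157/187565469 + 6407065) = 1/(1116764610298328/187565469) = 187565469/1116764610298328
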